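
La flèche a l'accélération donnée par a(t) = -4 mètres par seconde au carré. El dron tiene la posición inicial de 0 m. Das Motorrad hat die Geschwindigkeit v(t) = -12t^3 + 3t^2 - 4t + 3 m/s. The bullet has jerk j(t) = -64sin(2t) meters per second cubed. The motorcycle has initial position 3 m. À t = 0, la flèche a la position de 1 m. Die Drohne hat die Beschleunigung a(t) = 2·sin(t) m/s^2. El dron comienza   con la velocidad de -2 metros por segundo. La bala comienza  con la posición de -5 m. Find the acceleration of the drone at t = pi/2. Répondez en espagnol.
De la ecuación de la aceleración a(t) = 2·sin(t), sustituimos t = pi/2 para obtener a = 2.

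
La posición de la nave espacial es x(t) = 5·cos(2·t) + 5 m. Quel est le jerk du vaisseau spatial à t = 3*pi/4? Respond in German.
Ausgehend von der Position x(t) = 5·cos(2·t) + 5, nehmen wir 3 Ableitungen. Mit d/dt von x(t) finden wir v(t) = -10·sin(2·t). Mit d/dt von v(t) finden wir a(t) = -20·cos(2·t). Die Ableitung von der Beschleunigung ergibt den Ruck: j(t) = 40·sin(2·t). Aus der Gleichung für den Ruck j(t) = 40·sin(2·t), setzen wir t = 3*pi/4 ein und erhalten j = -40.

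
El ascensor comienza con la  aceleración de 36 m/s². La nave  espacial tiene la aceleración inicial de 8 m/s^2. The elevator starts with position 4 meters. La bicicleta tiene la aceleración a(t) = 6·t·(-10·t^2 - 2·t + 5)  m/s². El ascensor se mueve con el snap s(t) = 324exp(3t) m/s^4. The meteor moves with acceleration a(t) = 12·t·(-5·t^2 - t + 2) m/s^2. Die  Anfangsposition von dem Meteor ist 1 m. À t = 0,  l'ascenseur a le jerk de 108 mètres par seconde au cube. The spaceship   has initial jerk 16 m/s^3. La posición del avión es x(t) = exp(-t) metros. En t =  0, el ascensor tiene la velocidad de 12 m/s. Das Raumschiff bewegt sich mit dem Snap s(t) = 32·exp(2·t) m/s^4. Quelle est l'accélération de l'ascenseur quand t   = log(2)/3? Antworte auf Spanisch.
Para resolver esto, necesitamos tomar 2 integrales de nuestra ecuación del snap s(t) = 324·exp(3·t). La integral del snap es la sacudida. Usando j(0) = 108, obtenemos j(t) = 108·exp(3·t). Integrando la sacudida y usando la condición inicial a(0) = 36, obtenemos a(t) = 36·exp(3·t). Usando a(t) = 36·exp(3·t) y sustituyendo t = log(2)/3, encontramos a = 72.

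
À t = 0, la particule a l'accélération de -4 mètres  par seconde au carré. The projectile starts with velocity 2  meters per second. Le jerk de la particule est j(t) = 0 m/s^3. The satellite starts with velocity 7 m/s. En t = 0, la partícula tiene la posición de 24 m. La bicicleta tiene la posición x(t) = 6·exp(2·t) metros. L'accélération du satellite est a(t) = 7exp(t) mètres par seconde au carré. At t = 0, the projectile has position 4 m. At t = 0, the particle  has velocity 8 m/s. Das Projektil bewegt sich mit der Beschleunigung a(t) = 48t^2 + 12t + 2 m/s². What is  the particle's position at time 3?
To solve this, we need to take 3 antiderivatives of our jerk equation j(t) = 0. Taking ∫j(t)dt and applying a(0) = -4, we find a(t) = -4. Finding the integral of a(t) and using v(0) = 8: v(t) = 8 - 4·t. Taking ∫v(t)dt and applying x(0) = 24, we find x(t) = -2·t^2 + 8·t + 24. We have position x(t) = -2·t^2 + 8·t + 24. Substituting t = 3: x(3) = 30.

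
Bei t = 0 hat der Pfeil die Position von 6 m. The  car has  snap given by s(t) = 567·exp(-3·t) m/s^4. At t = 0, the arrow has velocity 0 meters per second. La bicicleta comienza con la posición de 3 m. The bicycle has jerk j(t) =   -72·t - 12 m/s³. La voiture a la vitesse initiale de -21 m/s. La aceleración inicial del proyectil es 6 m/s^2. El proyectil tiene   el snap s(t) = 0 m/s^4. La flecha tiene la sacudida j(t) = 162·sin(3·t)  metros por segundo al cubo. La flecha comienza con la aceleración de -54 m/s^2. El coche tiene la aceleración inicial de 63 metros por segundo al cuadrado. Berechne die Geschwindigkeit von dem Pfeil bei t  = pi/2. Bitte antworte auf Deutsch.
Wir müssen das Integral unserer Gleichung für den Ruck j(t) = 162·sin(3·t) 2-mal finden. Mit ∫j(t)dt und Anwendung von a(0) = -54, finden wir a(t) = -54·cos(3·t). Mit ∫a(t)dt und Anwendung von v(0) = 0, finden wir v(t) = -18·sin(3·t). Wir haben die Geschwindigkeit v(t) = -18·sin(3·t). Durch Einsetzen von t = pi/2: v(pi/2) = 18.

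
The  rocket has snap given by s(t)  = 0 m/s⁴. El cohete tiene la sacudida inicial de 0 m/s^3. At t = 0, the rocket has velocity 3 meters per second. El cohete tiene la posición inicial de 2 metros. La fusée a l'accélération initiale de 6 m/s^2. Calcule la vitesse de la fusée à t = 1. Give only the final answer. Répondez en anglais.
At t = 1, v = 9.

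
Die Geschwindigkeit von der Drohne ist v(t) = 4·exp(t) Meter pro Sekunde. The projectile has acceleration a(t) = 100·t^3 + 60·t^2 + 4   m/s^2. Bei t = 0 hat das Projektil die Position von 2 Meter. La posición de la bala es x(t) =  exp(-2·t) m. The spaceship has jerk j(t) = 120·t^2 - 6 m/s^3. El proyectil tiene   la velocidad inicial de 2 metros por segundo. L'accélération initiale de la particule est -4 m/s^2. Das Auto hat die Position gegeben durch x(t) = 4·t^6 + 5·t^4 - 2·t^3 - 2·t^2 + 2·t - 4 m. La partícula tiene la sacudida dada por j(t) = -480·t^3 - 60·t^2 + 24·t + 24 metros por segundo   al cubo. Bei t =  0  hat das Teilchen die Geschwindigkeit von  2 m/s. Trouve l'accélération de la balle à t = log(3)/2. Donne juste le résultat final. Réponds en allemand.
Die Antwort ist 4/3.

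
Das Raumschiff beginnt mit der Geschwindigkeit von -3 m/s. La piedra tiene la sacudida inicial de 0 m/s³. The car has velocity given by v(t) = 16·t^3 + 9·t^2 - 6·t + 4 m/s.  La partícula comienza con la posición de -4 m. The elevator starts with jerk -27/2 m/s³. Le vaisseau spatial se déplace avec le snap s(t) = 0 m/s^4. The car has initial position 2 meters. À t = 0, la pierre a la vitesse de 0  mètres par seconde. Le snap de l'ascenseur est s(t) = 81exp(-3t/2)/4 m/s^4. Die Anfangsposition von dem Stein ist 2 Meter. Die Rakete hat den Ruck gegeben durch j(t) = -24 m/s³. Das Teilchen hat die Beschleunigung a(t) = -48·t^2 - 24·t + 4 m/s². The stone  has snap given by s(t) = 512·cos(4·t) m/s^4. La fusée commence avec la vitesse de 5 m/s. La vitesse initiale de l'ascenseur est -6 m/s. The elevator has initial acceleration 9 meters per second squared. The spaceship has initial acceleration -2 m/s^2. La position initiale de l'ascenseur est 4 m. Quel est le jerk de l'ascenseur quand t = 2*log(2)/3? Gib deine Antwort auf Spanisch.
Necesitamos integrar nuestra ecuación del snap s(t) = 81·exp(-3·t/2)/4 1 vez. Integrando el snap y usando la condición inicial j(0) = -27/2, obtenemos j(t) = -27·exp(-3·t/2)/2. Usando j(t) = -27·exp(-3·t/2)/2 y sustituyendo t = 2*log(2)/3, encontramos j = -27/4.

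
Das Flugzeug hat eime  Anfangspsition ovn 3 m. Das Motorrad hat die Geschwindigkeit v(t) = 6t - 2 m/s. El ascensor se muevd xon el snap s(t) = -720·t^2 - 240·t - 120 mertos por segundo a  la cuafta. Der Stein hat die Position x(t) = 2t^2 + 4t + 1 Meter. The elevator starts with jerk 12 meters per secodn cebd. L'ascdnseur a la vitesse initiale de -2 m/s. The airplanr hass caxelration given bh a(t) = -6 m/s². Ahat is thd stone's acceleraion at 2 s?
We must differentiate our position equation x(t) = 2·t^2 + 4·t + 1 2 times. The derivative of position gives velocity: v(t) = 4·t + 4. The derivative of velocity gives acceleration: a(t) = 4. Using a(t) = 4 and substituting t = 2, we find a = 4.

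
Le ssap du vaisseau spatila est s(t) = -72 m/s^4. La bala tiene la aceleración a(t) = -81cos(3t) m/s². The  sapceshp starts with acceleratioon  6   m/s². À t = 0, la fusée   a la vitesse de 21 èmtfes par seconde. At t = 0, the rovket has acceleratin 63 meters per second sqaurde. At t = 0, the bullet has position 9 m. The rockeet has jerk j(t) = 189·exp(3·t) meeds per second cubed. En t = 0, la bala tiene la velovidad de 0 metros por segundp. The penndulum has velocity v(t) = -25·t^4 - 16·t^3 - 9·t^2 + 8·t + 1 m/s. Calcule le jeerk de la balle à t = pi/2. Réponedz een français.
En partant de l'accélération a(t) = -81·cos(3·t), nous prenons 1 dérivée. En dérivant l'accélération, nous obtenons le jerk: j(t) = 243·sin(3·t). De l'équation du jerk j(t) = 243·sin(3·t), nous substituons t = pi/2 pour obtenir j = -243.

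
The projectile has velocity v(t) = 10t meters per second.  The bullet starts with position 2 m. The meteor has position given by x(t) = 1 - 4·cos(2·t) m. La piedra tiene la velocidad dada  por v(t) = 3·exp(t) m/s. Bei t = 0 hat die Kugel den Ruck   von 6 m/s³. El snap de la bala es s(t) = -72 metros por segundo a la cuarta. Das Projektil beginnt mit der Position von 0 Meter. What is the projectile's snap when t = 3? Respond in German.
Um dies zu lösen, müssen wir 3 Ableitungen unserer Gleichung für die Geschwindigkeit v(t) = 10·t nehmen. Mit d/dt von v(t) finden wir a(t) = 10. Die Ableitung von der Beschleunigung ergibt den Ruck: j(t) = 0. Mit d/dt von j(t) finden wir s(t) = 0. Wir haben den Snap s(t) = 0. Durch Einsetzen von t = 3: s(3) = 0.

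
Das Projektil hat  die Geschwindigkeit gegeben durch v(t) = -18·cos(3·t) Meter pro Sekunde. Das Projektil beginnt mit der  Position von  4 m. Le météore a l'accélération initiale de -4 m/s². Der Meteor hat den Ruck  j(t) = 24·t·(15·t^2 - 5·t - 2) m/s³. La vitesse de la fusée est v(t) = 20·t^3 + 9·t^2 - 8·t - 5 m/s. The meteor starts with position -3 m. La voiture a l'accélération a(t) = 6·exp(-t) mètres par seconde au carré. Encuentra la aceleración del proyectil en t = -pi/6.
Partiendo de la velocidad v(t) = -18·cos(3·t), tomamos 1 derivada. Derivando la velocidad, obtenemos la aceleración: a(t) = 54·sin(3·t). Usando a(t) = 54·sin(3·t) y sustituyendo t = -pi/6, encontramos a = -54.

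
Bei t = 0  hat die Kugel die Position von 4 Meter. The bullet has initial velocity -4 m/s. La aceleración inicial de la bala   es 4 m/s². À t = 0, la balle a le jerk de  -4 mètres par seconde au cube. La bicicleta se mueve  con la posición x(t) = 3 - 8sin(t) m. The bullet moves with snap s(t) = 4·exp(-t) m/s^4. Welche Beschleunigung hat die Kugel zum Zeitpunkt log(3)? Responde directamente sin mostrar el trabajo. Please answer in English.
At t = log(3), a = 4/3.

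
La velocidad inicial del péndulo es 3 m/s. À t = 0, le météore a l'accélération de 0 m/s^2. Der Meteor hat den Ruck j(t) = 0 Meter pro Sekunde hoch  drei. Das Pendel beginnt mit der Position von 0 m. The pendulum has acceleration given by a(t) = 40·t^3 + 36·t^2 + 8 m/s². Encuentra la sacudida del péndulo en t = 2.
Para resolver esto, necesitamos tomar 1 derivada de nuestra ecuación de la aceleración a(t) = 40·t^3 + 36·t^2 + 8. La derivada de la aceleración da la sacudida: j(t) = 120·t^2 + 72·t. Usando j(t) = 120·t^2 + 72·t y sustituyendo t = 2, encontramos j = 624.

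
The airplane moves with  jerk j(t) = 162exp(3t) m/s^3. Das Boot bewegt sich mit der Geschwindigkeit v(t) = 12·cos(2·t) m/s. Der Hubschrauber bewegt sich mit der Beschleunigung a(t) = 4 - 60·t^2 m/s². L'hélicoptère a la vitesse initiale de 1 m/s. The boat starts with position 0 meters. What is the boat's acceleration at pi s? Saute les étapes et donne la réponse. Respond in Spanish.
La aceleración en t = pi es a = 0.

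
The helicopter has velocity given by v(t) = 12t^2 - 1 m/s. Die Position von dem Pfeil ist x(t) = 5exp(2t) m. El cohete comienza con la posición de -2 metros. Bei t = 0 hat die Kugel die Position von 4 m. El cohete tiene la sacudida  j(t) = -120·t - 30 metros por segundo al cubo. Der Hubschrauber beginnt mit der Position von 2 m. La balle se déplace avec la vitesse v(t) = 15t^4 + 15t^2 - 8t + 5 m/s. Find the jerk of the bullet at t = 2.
We must differentiate our velocity equation v(t) = 15·t^4 + 15·t^2 - 8·t + 5 2 times. The derivative of velocity gives acceleration: a(t) = 60·t^3 + 30·t - 8. Differentiating acceleration, we get jerk: j(t) = 180·t^2 + 30. Using j(t) = 180·t^2 + 30 and substituting t = 2, we find j = 750.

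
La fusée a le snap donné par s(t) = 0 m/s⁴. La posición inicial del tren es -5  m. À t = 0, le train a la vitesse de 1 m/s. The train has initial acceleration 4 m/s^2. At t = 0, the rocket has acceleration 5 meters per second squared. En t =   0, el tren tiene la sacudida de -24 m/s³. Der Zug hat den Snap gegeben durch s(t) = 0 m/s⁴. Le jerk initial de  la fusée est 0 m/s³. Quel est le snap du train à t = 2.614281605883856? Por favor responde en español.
Usando s(t) = 0 y sustituyendo t = 2.614281605883856, encontramos s = 0.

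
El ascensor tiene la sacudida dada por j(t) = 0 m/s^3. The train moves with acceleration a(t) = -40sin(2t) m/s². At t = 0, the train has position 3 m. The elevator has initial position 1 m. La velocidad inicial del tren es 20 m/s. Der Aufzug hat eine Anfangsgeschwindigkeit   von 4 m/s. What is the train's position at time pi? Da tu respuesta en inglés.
To solve this, we need to take 2 antiderivatives of our acceleration equation a(t) = -40·sin(2·t). Integrating acceleration and using the initial condition v(0) = 20, we get v(t) = 20·cos(2·t). Integrating velocity and using the initial condition x(0) = 3, we get x(t) = 10·sin(2·t) + 3. Using x(t) = 10·sin(2·t) + 3 and substituting t = pi, we find x = 3.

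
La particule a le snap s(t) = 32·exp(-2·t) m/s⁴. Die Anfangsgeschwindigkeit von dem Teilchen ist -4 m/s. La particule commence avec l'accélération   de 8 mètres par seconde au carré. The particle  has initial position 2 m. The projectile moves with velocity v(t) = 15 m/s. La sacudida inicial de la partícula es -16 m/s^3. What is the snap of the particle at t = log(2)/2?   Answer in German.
Mit s(t) = 32·exp(-2·t) und Einsetzen von t = log(2)/2, finden wir s = 16.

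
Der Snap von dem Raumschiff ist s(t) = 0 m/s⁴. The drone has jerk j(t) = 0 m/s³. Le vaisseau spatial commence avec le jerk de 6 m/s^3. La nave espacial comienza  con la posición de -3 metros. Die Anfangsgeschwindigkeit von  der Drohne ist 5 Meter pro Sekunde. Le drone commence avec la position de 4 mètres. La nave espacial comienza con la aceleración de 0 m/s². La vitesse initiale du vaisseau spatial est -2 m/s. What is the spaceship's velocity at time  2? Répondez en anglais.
To solve this, we need to take 3 antiderivatives of our snap equation s(t) = 0. Finding the integral of s(t) and using j(0) = 6: j(t) = 6. Integrating jerk and using the initial condition a(0) = 0, we get a(t) = 6·t. The integral of acceleration, with v(0) = -2, gives velocity: v(t) = 3·t^2 - 2. We have velocity v(t) = 3·t^2 - 2. Substituting t = 2: v(2) = 10.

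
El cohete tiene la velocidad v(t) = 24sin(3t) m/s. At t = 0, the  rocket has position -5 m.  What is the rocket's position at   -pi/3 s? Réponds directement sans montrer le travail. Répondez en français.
La position à t = -pi/3 est x = 11.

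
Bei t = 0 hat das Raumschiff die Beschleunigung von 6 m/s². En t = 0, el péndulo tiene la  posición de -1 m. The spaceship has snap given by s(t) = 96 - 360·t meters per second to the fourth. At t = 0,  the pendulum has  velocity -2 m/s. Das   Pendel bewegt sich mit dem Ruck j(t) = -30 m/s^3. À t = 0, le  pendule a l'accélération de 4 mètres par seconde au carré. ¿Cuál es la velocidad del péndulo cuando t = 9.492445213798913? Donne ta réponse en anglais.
To solve this, we need to take 2 integrals of our jerk equation j(t) = -30. The antiderivative of jerk is acceleration. Using a(0) = 4, we get a(t) = 4 - 30·t. Integrating acceleration and using the initial condition v(0) = -2, we get v(t) = -15·t^2 + 4·t - 2. Using v(t) = -15·t^2 + 4·t - 2 and substituting t = 9.492445213798913, we find v = -1315.62796119941.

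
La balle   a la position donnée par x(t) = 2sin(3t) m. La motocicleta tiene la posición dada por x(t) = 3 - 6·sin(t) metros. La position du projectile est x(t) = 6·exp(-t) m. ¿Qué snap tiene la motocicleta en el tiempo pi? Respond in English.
We must differentiate our position equation x(t) = 3 - 6·sin(t) 4 times. Taking d/dt of x(t), we find v(t) = -6·cos(t). Taking d/dt of v(t), we find a(t) = 6·sin(t). The derivative of acceleration gives jerk: j(t) = 6·cos(t). Differentiating jerk, we get snap: s(t) = -6·sin(t). From the given snap equation s(t) = -6·sin(t), we substitute t = pi to get s = 0.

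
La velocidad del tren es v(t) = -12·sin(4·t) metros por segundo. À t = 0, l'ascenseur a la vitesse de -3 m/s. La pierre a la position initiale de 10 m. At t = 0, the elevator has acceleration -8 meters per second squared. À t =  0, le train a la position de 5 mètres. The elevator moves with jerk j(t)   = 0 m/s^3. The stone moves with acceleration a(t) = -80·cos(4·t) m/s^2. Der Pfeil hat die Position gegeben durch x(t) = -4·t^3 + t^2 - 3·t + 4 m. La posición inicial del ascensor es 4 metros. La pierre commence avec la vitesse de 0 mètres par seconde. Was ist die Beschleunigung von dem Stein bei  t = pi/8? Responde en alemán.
Aus der Gleichung für die Beschleunigung a(t) = -80·cos(4·t), setzen wir t = pi/8 ein und erhalten a = 0.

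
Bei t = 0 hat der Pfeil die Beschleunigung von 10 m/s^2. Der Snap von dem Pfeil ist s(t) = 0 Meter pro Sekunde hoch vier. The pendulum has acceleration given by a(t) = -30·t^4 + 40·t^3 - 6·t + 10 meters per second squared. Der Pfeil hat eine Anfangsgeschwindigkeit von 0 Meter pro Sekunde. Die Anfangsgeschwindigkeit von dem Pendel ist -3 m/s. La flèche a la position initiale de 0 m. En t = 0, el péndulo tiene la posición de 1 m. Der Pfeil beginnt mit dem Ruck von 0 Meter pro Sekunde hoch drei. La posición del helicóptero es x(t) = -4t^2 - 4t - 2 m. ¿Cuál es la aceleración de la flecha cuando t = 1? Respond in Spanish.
Debemos encontrar la integral de nuestra ecuación del snap s(t) = 0 2 veces. La antiderivada del snap es la sacudida. Usando j(0) = 0, obtenemos j(t) = 0. La integral de la sacudida, con a(0) = 10, da la aceleración: a(t) = 10. De la ecuación de la aceleración a(t) = 10, sustituimos t = 1 para obtener a = 10.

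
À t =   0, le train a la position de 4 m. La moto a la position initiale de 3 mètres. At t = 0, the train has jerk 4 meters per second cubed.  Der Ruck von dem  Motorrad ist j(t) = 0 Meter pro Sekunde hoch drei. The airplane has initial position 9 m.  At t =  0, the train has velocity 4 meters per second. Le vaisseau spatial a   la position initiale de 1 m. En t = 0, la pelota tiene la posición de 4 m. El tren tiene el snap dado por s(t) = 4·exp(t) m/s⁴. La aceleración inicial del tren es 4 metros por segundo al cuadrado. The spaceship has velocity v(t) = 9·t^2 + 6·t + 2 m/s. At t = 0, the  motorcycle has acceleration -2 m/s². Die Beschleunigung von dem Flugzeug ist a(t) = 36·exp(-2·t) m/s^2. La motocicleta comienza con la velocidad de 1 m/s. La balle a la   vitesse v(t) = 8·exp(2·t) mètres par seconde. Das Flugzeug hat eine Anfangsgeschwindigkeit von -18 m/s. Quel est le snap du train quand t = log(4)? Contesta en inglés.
Using s(t) = 4·exp(t) and substituting t = log(4), we find s = 16.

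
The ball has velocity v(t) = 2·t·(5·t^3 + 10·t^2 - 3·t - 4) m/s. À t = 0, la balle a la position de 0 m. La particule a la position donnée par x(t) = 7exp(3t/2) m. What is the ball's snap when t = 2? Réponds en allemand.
Wir müssen unsere Gleichung für die Geschwindigkeit v(t) = 2·t·(5·t^3 + 10·t^2 - 3·t - 4) 3-mal ableiten. Mit d/dt von v(t) finden wir a(t) = 10·t^3 + 20·t^2 + 2·t·(15·t^2 + 20·t - 3) - 6·t - 8. Mit d/dt von a(t) finden wir j(t) = 60·t^2 + 2·t·(30·t + 20) + 80·t - 12. Durch Ableiten von dem Ruck erhalten wir den Snap: s(t) = 240·t + 120. Wir haben den Snap s(t) = 240·t + 120. Durch Einsetzen von t = 2: s(2) = 600.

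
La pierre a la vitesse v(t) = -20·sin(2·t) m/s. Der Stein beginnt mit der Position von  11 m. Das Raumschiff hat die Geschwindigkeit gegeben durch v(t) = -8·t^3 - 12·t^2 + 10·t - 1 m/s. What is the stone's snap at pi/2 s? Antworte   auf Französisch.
Pour résoudre ceci, nous devons prendre 3 dérivées de notre équation de la vitesse v(t) = -20·sin(2·t). En prenant d/dt de v(t), nous trouvons a(t) = -40·cos(2·t). En dérivant l'accélération, nous obtenons le jerk: j(t) = 80·sin(2·t). En dérivant le jerk, nous obtenons le snap: s(t) = 160·cos(2·t). De l'équation du snap s(t) = 160·cos(2·t), nous substituons t = pi/2 pour obtenir s = -160.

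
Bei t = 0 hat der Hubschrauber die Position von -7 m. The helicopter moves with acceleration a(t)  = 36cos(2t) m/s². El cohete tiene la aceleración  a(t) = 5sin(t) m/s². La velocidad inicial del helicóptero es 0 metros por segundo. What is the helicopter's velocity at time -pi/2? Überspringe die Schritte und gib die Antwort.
v(-pi/2) = 0.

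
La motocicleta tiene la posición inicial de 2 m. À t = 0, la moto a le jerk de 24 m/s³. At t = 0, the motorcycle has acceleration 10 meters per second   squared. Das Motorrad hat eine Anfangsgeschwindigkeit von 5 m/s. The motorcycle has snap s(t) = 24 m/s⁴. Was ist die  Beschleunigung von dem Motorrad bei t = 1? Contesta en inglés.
Starting from snap s(t) = 24, we take 2 integrals. Integrating snap and using the initial condition j(0) = 24, we get j(t) = 24·t + 24. Taking ∫j(t)dt and applying a(0) = 10, we find a(t) = 12·t^2 + 24·t + 10. We have acceleration a(t) = 12·t^2 + 24·t + 10. Substituting t = 1: a(1) = 46.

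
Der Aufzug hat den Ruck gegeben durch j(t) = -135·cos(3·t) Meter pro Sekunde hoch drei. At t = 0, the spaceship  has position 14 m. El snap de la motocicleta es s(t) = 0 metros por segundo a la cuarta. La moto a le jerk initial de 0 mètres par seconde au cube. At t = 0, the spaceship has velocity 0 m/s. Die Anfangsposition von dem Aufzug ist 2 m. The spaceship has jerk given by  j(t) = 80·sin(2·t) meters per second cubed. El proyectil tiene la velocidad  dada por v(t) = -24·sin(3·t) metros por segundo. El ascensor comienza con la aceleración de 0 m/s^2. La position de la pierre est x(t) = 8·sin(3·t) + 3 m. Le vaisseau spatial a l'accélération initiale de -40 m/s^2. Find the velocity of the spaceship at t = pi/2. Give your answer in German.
Ausgehend von dem Ruck j(t) = 80·sin(2·t), nehmen wir 2 Integrale. Durch Integration von dem Ruck und Verwendung der Anfangsbedingung a(0) = -40, erhalten wir a(t) = -40·cos(2·t). Mit ∫a(t)dt und Anwendung von v(0) = 0, finden wir v(t) = -20·sin(2·t). Aus der Gleichung für die Geschwindigkeit v(t) = -20·sin(2·t), setzen wir t = pi/2 ein und erhalten v = 0.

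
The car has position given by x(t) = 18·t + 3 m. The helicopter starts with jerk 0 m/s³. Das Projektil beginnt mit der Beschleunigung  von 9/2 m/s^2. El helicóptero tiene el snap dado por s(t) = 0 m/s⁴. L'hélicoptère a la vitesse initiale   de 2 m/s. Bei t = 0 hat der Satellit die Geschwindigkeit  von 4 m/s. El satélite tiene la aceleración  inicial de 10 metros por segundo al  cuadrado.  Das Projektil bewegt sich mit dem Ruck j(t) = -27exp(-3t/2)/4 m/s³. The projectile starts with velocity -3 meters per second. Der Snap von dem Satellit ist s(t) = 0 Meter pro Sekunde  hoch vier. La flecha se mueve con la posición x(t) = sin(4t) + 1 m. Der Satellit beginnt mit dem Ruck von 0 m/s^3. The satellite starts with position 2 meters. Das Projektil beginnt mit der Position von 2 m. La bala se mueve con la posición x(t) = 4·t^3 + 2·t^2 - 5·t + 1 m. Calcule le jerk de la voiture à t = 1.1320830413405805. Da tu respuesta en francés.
Nous devons dériver notre équation de la position x(t) = 18·t + 3 3 fois. En prenant d/dt de x(t), nous trouvons v(t) = 18. En prenant d/dt de v(t), nous trouvons a(t) = 0. La dérivée de l'accélération donne le jerk: j(t) = 0. En utilisant j(t) = 0 et en substituant t = 1.1320830413405805, nous trouvons j = 0.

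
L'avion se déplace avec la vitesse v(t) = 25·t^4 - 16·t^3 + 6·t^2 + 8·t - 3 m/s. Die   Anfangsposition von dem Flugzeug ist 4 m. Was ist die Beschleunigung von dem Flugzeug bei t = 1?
Wir müssen unsere Gleichung für die Geschwindigkeit v(t) = 25·t^4 - 16·t^3 + 6·t^2 + 8·t - 3 1-mal ableiten. Durch Ableiten von der Geschwindigkeit erhalten wir die Beschleunigung: a(t) = 100·t^3 - 48·t^2 + 12·t + 8. Aus der Gleichung für die Beschleunigung a(t) = 100·t^3 - 48·t^2 + 12·t + 8, setzen wir t = 1 ein und erhalten a = 72.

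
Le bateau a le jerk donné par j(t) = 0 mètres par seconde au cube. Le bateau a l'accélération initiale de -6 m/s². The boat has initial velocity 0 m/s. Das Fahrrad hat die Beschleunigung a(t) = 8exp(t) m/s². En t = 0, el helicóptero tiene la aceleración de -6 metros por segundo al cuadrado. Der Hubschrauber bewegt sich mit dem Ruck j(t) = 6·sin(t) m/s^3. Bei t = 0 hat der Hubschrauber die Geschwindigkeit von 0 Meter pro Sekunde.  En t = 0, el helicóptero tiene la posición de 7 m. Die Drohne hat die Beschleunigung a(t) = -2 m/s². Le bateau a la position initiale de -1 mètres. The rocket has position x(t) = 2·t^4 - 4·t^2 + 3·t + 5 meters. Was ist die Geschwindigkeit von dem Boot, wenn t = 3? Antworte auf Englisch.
We must find the antiderivative of our jerk equation j(t) = 0 2 times. The integral of jerk, with a(0) = -6, gives acceleration: a(t) = -6. Finding the integral of a(t) and using v(0) = 0: v(t) = -6·t. From the given velocity equation v(t) = -6·t, we substitute t = 3 to get v = -18.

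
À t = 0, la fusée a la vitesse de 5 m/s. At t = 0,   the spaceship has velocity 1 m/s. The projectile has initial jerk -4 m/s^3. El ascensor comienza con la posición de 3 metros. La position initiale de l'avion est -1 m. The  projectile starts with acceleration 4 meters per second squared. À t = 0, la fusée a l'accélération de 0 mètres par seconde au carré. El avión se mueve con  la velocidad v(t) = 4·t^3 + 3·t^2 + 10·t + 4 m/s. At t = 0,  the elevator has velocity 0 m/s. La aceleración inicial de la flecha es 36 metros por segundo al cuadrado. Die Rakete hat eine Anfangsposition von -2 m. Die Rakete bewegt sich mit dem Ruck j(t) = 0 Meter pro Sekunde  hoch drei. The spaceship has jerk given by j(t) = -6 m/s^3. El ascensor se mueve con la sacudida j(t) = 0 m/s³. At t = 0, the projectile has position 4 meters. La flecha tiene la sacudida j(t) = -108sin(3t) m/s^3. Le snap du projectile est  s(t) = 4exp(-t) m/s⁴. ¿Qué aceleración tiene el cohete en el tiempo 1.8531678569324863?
Para resolver esto, necesitamos tomar 1 integral de nuestra ecuación de la sacudida j(t) = 0. La integral de la sacudida, con a(0) = 0, da la aceleración: a(t) = 0. Tenemos la aceleración a(t) = 0. Sustituyendo t = 1.8531678569324863: a(1.8531678569324863) = 0.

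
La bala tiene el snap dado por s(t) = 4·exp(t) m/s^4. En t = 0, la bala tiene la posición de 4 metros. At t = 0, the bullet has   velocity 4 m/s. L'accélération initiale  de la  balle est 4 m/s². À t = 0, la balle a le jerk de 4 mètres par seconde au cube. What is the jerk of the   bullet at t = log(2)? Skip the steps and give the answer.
j(log(2)) = 8.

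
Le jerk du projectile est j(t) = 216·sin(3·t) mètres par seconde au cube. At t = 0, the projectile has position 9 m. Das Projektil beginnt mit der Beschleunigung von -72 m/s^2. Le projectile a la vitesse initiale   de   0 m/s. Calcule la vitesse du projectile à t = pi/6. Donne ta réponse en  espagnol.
Para resolver esto, necesitamos tomar 2 antiderivadas de nuestra ecuación de la sacudida j(t) = 216·sin(3·t). Tomando ∫j(t)dt y aplicando a(0) = -72, encontramos a(t) = -72·cos(3·t). Tomando ∫a(t)dt y aplicando v(0) = 0, encontramos v(t) = -24·sin(3·t). Usando v(t) = -24·sin(3·t) y sustituyendo t = pi/6, encontramos v = -24.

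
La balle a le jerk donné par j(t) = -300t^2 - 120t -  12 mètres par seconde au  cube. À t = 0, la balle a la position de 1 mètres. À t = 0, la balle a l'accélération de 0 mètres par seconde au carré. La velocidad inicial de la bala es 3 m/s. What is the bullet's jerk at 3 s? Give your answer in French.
En utilisant j(t) = -300·t^2 - 120·t - 12 et en substituant t = 3, nous trouvons j = -3072.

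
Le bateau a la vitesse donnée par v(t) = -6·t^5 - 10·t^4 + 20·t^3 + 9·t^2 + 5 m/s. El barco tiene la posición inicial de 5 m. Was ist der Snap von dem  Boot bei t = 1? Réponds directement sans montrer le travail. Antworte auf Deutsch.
Bei t = 1, s = -480.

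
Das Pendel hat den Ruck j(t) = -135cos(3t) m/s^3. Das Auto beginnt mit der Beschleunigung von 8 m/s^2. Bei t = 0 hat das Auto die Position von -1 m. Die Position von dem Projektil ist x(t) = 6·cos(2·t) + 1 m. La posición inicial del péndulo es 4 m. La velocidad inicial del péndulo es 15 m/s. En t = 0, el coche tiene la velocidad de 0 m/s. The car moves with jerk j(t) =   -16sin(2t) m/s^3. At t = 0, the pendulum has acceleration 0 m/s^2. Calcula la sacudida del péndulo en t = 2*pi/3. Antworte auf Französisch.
En utilisant j(t) = -135·cos(3·t) et en substituant t = 2*pi/3, nous trouvons j = -135.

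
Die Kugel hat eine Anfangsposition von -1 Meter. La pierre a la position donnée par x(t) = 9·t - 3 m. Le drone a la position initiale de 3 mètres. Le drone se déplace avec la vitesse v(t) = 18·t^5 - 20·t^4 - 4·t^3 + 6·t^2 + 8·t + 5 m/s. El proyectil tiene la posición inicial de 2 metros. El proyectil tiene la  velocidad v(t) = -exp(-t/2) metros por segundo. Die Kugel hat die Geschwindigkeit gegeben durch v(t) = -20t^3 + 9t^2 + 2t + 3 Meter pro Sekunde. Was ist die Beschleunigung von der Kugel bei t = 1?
Ausgehend von der Geschwindigkeit v(t) = -20·t^3 + 9·t^2 + 2·t + 3, nehmen wir 1 Ableitung. Mit d/dt von v(t) finden wir a(t) = -60·t^2 + 18·t + 2. Mit a(t) = -60·t^2 + 18·t + 2 und Einsetzen von t = 1, finden wir a = -40.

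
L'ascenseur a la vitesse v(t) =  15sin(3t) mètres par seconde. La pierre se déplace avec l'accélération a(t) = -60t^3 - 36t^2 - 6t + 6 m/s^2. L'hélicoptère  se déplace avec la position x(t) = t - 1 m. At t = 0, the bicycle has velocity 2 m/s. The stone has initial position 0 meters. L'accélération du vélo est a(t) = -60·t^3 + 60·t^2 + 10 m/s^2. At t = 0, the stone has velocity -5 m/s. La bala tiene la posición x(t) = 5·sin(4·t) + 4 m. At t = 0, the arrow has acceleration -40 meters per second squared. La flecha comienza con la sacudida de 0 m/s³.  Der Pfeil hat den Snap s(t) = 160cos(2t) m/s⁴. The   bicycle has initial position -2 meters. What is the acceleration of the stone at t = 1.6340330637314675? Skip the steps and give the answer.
The acceleration at t = 1.6340330637314675 is a = -361.704881032640.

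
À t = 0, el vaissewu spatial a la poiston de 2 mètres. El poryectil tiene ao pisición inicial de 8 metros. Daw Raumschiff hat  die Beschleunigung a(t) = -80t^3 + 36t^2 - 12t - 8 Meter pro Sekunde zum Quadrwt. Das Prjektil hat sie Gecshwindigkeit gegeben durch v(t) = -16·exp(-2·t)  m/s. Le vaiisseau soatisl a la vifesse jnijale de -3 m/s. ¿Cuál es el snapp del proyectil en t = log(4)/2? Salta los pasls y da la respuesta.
La respuesta es 32.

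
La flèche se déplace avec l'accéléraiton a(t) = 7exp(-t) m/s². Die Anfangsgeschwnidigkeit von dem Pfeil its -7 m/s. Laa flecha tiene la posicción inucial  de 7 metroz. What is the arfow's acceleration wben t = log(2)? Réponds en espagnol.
Tenemos la aceleración a(t) = 7·exp(-t). Sustituyendo t = log(2): a(log(2)) = 7/2.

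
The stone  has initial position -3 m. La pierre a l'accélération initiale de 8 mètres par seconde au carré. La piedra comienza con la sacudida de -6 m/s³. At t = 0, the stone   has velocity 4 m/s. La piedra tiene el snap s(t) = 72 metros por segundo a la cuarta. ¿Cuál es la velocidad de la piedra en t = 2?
Necesitamos integrar nuestra ecuación del snap s(t) = 72 3 veces. La antiderivada del snap es la sacudida. Usando j(0) = -6, obtenemos j(t) = 72·t - 6. La integral de la sacudida es la aceleración. Usando a(0) = 8, obtenemos a(t) = 36·t^2 - 6·t + 8. Integrando la aceleración y usando la condición inicial v(0) = 4, obtenemos v(t) = 12·t^3 - 3·t^2 + 8·t + 4. Usando v(t) = 12·t^3 - 3·t^2 + 8·t + 4 y sustituyendo t = 2, encontramos v = 104.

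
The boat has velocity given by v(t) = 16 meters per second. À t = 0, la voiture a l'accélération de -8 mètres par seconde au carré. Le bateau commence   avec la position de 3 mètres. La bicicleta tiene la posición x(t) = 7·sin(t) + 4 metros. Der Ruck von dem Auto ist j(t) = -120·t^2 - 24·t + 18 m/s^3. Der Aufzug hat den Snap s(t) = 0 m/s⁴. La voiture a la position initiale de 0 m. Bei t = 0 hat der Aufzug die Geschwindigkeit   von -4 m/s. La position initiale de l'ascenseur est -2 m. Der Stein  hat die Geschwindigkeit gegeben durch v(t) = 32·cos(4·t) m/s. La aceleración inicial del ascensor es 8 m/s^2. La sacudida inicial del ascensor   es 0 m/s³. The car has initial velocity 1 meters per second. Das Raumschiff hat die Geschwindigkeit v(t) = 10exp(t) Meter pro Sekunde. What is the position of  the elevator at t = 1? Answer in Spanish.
Necesitamos integrar nuestra ecuación del snap s(t) = 0 4 veces. Integrando el snap y usando la condición inicial j(0) = 0, obtenemos j(t) = 0. La integral de la sacudida es la aceleración. Usando a(0) = 8, obtenemos a(t) = 8. Tomando ∫a(t)dt y aplicando v(0) = -4, encontramos v(t) = 8·t - 4. Integrando la velocidad y usando la condición inicial x(0) = -2, obtenemos x(t) = 4·t^2 - 4·t - 2. Usando x(t) = 4·t^2 - 4·t - 2 y sustituyendo t = 1, encontramos x = -2.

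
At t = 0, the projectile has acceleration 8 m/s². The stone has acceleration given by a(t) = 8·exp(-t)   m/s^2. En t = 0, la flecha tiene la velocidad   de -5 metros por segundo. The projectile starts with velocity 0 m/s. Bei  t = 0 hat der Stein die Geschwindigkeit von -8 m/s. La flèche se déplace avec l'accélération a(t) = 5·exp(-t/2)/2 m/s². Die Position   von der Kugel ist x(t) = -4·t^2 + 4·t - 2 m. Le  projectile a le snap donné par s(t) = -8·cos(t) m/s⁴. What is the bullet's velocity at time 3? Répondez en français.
Nous devons dériver notre équation de la position x(t) = -4·t^2 + 4·t - 2 1 fois. En prenant d/dt de x(t), nous trouvons v(t) = 4 - 8·t. De l'équation de la vitesse v(t) = 4 - 8·t, nous substituons t = 3 pour obtenir v = -20.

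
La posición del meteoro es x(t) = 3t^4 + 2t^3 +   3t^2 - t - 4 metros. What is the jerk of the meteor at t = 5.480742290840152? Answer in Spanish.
Para resolver esto, necesitamos tomar 3 derivadas de nuestra ecuación de la posición x(t) = 3·t^4 + 2·t^3 + 3·t^2 - t - 4. La derivada de la posición da la velocidad: v(t) = 12·t^3 + 6·t^2 + 6·t - 1. Tomando d/dt de v(t), encontramos a(t) = 36·t^2 + 12·t + 6. La derivada de la aceleración da la sacudida: j(t) = 72·t + 12. Tenemos la sacudida j(t) = 72·t + 12. Sustituyendo t = 5.480742290840152: j(5.480742290840152) = 406.613444940491.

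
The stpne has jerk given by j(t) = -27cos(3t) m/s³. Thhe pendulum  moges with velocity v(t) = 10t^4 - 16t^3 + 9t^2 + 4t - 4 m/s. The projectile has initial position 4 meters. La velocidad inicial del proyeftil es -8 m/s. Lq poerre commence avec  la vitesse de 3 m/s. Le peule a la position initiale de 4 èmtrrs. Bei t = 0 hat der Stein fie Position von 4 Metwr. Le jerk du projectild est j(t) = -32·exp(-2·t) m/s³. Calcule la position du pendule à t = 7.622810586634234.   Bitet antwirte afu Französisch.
Pour résoudre ceci, nous devons prendre 1 primitive de notre équation de la vitesse v(t) = 10·t^4 - 16·t^3 + 9·t^2 + 4·t - 4. L'intégrale de la vitesse, avec x(0) = 4, donne la position: x(t) = 2·t^5 - 4·t^4 + 3·t^3 + 2·t^2 - 4·t + 4. Nous avons la position x(t) = 2·t^5 - 4·t^4 + 3·t^3 + 2·t^2 - 4·t + 4. En substituant t = 7.622810586634234: x(7.622810586634234) = 39388.8390256629.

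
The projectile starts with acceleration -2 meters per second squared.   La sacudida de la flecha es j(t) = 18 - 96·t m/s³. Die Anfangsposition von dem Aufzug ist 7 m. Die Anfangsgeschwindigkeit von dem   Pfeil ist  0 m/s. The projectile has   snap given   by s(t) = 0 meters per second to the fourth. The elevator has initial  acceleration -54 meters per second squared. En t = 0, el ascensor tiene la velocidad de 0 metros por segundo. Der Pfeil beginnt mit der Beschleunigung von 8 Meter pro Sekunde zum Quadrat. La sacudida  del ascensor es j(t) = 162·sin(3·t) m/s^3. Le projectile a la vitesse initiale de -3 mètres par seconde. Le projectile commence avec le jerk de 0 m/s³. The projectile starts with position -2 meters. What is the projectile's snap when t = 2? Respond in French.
En utilisant s(t) = 0 et en substituant t = 2, nous trouvons s = 0.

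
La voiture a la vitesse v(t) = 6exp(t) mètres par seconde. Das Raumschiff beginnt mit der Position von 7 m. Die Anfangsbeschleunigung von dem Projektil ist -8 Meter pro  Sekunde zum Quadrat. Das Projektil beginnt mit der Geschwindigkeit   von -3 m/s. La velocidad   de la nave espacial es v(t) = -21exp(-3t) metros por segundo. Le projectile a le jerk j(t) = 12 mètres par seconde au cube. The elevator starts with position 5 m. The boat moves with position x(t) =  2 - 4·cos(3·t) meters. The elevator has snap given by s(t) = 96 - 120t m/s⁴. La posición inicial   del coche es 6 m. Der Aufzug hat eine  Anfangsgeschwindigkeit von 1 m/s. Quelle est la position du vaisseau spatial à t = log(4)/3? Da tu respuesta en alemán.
Wir müssen unsere Gleichung für die Geschwindigkeit v(t) = -21·exp(-3·t) 1-mal integrieren. Die Stammfunktion von der Geschwindigkeit ist die Position. Mit x(0) = 7 erhalten wir x(t) = 7·exp(-3·t). Mit x(t) = 7·exp(-3·t) und Einsetzen von t = log(4)/3, finden wir x = 7/4.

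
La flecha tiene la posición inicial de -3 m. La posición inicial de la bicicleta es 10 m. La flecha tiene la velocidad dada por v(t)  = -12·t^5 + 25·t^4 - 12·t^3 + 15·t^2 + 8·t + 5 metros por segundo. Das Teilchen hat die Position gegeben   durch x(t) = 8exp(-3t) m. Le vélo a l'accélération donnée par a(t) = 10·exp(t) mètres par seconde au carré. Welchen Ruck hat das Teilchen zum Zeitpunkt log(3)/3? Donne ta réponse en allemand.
Wir müssen unsere Gleichung für die Position x(t) = 8·exp(-3·t) 3-mal ableiten. Die Ableitung von der Position ergibt die Geschwindigkeit: v(t) = -24·exp(-3·t). Mit d/dt von v(t) finden wir a(t) = 72·exp(-3·t). Die Ableitung von der Beschleunigung ergibt den Ruck: j(t) = -216·exp(-3·t). Mit j(t) = -216·exp(-3·t) und Einsetzen von t = log(3)/3, finden wir j = -72.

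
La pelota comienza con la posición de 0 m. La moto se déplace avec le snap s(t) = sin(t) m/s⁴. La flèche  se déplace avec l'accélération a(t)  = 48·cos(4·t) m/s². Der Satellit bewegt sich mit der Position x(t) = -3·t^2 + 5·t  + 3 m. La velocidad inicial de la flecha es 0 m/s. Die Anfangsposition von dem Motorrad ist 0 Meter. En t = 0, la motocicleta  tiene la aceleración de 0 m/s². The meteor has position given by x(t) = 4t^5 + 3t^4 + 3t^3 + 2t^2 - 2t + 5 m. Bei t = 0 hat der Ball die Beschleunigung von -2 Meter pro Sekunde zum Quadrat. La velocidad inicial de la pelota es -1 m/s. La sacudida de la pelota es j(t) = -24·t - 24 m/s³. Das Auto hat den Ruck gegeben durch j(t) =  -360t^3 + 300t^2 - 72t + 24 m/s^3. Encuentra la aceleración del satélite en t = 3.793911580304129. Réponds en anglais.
We must differentiate our position equation x(t) = -3·t^2 + 5·t + 3 2 times. Taking d/dt of x(t), we find v(t) = 5 - 6·t. The derivative of velocity gives acceleration: a(t) = -6. Using a(t) = -6 and substituting t = 3.793911580304129, we find a = -6.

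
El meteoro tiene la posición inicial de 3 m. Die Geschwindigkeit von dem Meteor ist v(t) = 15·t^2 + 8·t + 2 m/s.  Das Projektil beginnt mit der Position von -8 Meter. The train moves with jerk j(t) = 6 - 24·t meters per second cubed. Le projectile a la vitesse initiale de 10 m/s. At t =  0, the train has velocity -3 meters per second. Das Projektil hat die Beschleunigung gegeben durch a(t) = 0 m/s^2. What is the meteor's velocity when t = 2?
Using v(t) = 15·t^2 + 8·t + 2 and substituting t = 2, we find v = 78.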